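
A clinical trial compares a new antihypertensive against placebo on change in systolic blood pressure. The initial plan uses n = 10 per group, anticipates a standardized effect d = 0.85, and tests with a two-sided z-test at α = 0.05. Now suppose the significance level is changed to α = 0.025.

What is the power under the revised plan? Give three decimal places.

Power ≈ 0.367

δ = d·√(n/2) = 0.85 × √(10/2) = 1.9007 (unchanged). New critical value: z_{0.0125} = 2.241.
Revised power = Φ(δ − 2.241) + Φ(−δ − 2.241) = Φ(-0.341) + Φ(-4.142) = 0.3666 + 0.0000 = 0.3667.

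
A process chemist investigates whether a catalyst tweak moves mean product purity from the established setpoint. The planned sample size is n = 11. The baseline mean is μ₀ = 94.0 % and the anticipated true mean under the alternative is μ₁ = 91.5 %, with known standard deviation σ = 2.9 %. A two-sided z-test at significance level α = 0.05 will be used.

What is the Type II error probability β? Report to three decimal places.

Standardized effect: d = |μ₁ − μ₀| / σ = |91.5 − 94.0| / 2.9 = 0.8621
Noncentrality parameter: δ = d·√n = 0.8621 × √11 = 2.8592
Two-sided α = 0.05 → critical value z_{0.025} = 1.960.
Power = Φ(δ − 1.960) + Φ(−δ − 1.960) = Φ(0.899) + Φ(-4.819) = 0.8157 + 0.0000 = 0.8157.
Type II error: β = 1 − power = 1 − 0.8157 = 0.1843.

β ≈ 0.184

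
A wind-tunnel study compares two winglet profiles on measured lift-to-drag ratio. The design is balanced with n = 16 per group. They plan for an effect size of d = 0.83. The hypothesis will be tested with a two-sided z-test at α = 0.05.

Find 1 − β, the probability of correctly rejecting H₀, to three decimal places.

Power ≈ 0.651

Noncentrality parameter: δ = d·√(n/2) = 0.83 × √(16/2) = 2.3476
Critical value for a two-sided test at α = 0.05: z_{α/2} = 1.960.
Power = Φ(δ − 1.960) + Φ(−δ − 1.960) = Φ(0.388) + Φ(-4.308) = 0.6509 + 0.0000 = 0.6509.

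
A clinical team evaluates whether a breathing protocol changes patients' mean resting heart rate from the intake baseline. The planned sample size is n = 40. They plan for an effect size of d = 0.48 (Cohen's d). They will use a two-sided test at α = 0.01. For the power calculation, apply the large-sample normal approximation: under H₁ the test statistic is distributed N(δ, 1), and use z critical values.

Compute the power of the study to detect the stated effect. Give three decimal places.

Noncentrality parameter: λ = d·√n = 0.48 × √40 = 3.0358
Critical value for a two-sided test at α = 0.01: z_{α/2} = 2.576.
Power = Φ(λ − 2.576) + Φ(−λ − 2.576) = Φ(0.460) + Φ(-5.612) = 0.6772 + 0.0000 = 0.6772.

Power ≈ 0.677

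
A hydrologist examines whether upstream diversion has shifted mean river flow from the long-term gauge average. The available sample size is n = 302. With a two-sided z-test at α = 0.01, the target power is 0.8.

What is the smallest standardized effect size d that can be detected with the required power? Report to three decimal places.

d ≈ 0.197

Required noncentrality: δ = z_{0.005} + z_{0.20} = 2.576 + 0.842 = 3.417.
(Lower-tail contribution to power is negligible for δ > 0.)
δ = d·√n ⇒ d = δ/√n = 3.417/√302 = 0.1967.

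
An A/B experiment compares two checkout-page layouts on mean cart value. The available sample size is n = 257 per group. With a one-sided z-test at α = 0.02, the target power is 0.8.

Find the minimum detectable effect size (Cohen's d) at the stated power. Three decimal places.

d ≈ 0.255

Required noncentrality: δ = z_{0.02} + z_{0.20} = 2.054 + 0.842 = 2.895.
δ = d·√(n/2) ⇒ d = δ/√(n/2) = 2.895/√(257/2) = 0.2554.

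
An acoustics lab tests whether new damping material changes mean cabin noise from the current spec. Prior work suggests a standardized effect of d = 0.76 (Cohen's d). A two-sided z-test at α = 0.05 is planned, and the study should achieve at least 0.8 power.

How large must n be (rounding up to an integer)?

n = 14

Set Φ(δ − 1.960) = 0.8; then δ − 1.960 = Φ⁻¹(0.8) = 0.842, giving δ = 2.802.
(For δ > 0 the lower-tail rejection region contributes negligibly to power, so the one-term inversion is standard.)
δ = d·√n ⇒ n = (δ/d)² = (2.802 / 0.76)² = 13.59.
Round up to the next whole unit.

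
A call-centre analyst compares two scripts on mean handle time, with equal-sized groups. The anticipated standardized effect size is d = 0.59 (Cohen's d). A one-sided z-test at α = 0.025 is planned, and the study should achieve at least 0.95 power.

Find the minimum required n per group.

For power 0.95 need Φ(δ − z_{0.025}) = 0.95, so δ = z_{0.025} + z_{0.05} = 1.960 + 1.645 = 3.605.
δ = d·√(n/2) ⇒ n = 2(δ/d)² = 2 × (3.605 / 0.59)² = 74.66.
Rounding up, n = 75 per group.

n = 75 per group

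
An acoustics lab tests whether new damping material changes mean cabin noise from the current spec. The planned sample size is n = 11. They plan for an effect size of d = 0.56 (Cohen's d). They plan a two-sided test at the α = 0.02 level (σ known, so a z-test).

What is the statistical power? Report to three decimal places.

Noncentrality parameter: δ = d·√n = 0.56 × √11 = 1.8573
Critical value for a two-sided test at α = 0.02: z_{α/2} = 2.326.
Power = Φ(δ − 2.326) + Φ(−δ − 2.326) = Φ(-0.469) + Φ(-4.184) = 0.3195 + 0.0000 = 0.3195.

Power ≈ 0.320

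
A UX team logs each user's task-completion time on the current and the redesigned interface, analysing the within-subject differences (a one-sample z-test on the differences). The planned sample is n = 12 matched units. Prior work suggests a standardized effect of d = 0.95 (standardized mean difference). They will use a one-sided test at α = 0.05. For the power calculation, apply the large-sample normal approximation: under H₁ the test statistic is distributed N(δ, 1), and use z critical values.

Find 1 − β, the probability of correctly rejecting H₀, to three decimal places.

Power ≈ 0.950

Noncentrality parameter: δ = d·√n = 0.95 × √12 = 3.2909
Critical value for a one-sided test at α = 0.05: z_α = 1.645.
Power = Φ(δ − 1.645) = Φ(1.646) = 0.9501.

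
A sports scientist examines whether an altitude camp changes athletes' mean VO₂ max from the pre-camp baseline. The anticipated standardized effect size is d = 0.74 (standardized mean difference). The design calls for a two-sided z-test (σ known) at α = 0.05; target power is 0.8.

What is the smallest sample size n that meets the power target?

Set Φ(δ − 1.960) = 0.8; then δ − 1.960 = Φ⁻¹(0.8) = 0.842, giving δ = 2.802.
(The Φ(−δ − z_{α/2}) term is vanishingly small for δ > 0 and is dropped in the standard sample-size formula.)
δ = d·√n ⇒ n = (δ/d)² = (2.802 / 0.74)² = 14.33.
Rounding up, n = 15.

n = 15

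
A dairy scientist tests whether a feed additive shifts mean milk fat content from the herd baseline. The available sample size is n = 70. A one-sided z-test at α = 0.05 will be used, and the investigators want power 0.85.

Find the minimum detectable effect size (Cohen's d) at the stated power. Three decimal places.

d ≈ 0.320

Required noncentrality: δ = z_{0.05} + z_{0.15} = 1.645 + 1.036 = 2.681.
δ = d·√n ⇒ d = δ/√n = 2.681/√70 = 0.3205.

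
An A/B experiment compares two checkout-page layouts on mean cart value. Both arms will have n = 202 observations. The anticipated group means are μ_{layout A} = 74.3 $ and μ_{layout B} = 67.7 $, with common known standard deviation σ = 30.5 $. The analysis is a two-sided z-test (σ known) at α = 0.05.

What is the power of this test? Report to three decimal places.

Standardized effect: d = |μ_{layout A} − μ_{layout B}| / σ = |74.3 − 67.7| / 30.5 = 0.2164
Noncentrality parameter: δ = d·√(n/2) = 0.2164 × √(202/2) = 2.1747
Two-sided α = 0.05 → critical value z_{0.025} = 1.960.
Power = Φ(δ − 1.960) + Φ(−δ − 1.960) = Φ(0.215) + Φ(-4.135) = 0.5850 + 0.0000 = 0.5850.

Power ≈ 0.585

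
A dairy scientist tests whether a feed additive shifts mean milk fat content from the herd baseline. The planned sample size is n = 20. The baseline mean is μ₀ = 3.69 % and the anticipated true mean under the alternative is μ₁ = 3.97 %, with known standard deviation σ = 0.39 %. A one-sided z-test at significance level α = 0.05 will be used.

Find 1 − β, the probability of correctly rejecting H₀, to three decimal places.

Power ≈ 0.941

Standardized effect: d = |μ₁ − μ₀| / σ = |3.97 − 3.69| / 0.39 = 0.7179
Noncentrality parameter: δ = d·√n = 0.7179 × √20 = 3.2108
Critical value for a one-sided test at α = 0.05: z_α = 1.645.
Power = P(Z > 1.645 − δ) = Φ(1.566) = 0.9413.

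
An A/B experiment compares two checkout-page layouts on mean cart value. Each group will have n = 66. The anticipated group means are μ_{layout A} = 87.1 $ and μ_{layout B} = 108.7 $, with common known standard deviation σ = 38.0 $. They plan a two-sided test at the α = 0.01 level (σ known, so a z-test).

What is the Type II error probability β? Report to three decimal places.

Standardized effect: d = |μ_{layout A} − μ_{layout B}| / σ = |87.1 − 108.7| / 38.0 = 0.5684
Noncentrality parameter: δ = d·√(n/2) = 0.5684 × √(66/2) = 3.2653
Two-sided α = 0.01 → critical value z_{0.005} = 2.576.
Power = Φ(δ − 2.576) + Φ(−δ − 2.576) = Φ(0.690) + Φ(-5.841) = 0.7547 + 0.0000 = 0.7547.
Type II error: β = 1 − power = 1 − 0.7547 = 0.2453.

β ≈ 0.245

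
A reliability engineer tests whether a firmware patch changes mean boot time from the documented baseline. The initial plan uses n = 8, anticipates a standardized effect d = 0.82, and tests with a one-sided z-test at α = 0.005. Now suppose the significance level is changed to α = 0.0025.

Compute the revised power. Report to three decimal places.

δ = d·√n = 0.82 × √8 = 2.3193 (unchanged). New critical value: z_{0.0025} = 2.807.
Revised power = Φ(δ − 2.807) = Φ(-0.488) = 0.3129.

Power ≈ 0.313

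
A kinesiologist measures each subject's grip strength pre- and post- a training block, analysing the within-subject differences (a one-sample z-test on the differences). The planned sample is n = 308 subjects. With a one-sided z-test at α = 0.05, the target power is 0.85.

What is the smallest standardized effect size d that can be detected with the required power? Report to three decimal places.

Need Φ(δ − 1.645) = 0.85, so δ = 1.645 + 1.036 = 2.681.
δ = d·√n ⇒ d = δ/√n = 2.681/√308 = 0.1528.

d ≈ 0.153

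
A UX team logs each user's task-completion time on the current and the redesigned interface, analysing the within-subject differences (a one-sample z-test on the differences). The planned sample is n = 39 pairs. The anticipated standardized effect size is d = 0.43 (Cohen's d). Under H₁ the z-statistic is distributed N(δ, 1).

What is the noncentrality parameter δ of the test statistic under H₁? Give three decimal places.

δ = d·√n = 0.43 × √39 = 2.6853

δ ≈ 2.685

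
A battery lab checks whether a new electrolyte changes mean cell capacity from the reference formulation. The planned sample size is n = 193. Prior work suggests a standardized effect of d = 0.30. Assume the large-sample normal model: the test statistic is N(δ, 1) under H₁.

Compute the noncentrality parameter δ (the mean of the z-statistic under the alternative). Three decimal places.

δ ≈ 4.168

δ = d·√n = 0.30 × √193 = 4.1677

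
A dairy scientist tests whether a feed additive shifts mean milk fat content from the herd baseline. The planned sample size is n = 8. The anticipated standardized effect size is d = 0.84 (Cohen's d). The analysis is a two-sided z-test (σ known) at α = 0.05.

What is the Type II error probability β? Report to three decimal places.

β ≈ 0.339

Noncentrality parameter: δ = d·√n = 0.84 × √8 = 2.3759
Two-sided α = 0.05 → critical value z_{0.025} = 1.960.
Power = Φ(δ − 1.960) + Φ(−δ − 1.960) = Φ(0.416) + Φ(-4.336) = 0.6613 + 0.0000 = 0.6613.
Type II error: β = 1 − power = 1 − 0.6613 = 0.3387.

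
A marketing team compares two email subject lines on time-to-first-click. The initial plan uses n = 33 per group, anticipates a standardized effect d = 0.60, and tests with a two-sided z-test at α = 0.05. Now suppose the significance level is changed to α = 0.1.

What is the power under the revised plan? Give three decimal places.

δ = d·√(n/2) = 0.60 × √(33/2) = 2.4372 (unchanged). New critical value: z_{0.05} = 1.645.
Revised power = Φ(δ − 1.645) + Φ(−δ − 1.645) = Φ(0.792) + Φ(-4.082) = 0.7859 + 0.0000 = 0.7859.

Power ≈ 0.786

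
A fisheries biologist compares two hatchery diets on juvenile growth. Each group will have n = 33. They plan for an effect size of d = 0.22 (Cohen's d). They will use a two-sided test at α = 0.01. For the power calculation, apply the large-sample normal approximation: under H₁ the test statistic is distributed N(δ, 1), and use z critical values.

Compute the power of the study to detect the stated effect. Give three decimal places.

Power ≈ 0.047

Noncentrality parameter: λ = d·√(n/2) = 0.22 × √(33/2) = 0.8936
Two-sided α = 0.01 → critical value z_{0.005} = 2.576.
Power = Φ(λ − 2.576) + Φ(−λ − 2.576) = Φ(-1.682) + Φ(-3.469) = 0.0463 + 0.0003 = 0.0465.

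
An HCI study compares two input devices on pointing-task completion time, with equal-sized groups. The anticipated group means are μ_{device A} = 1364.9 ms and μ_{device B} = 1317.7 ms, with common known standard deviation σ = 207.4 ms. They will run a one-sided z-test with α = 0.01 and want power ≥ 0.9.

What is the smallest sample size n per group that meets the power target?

Standardized effect: d = |μ_{device A} − μ_{device B}| / σ = |1364.9 − 1317.7| / 207.4 = 0.2276
Set Φ(δ − 2.326) = 0.9; then δ − 2.326 = Φ⁻¹(0.9) = 1.282, giving δ = 3.608.
δ = d·√(n/2) ⇒ n = 2(δ/d)² = 2 × (3.608 / 0.2276)² = 502.66.
Rounding up, n = 503 per group.

n = 503 per group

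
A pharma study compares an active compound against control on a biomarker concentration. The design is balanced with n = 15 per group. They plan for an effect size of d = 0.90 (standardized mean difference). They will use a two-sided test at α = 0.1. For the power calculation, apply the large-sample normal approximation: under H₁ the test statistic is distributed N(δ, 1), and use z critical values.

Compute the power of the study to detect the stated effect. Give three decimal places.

Power ≈ 0.794

Noncentrality parameter: δ = d·√(n/2) = 0.90 × √(15/2) = 2.4648
Critical value for a two-sided test at α = 0.1: z_{α/2} = 1.645.
Power = Φ(δ − 1.645) + Φ(−δ − 1.645) = Φ(0.820) + Φ(-4.110) = 0.7939 + 0.0000 = 0.7939.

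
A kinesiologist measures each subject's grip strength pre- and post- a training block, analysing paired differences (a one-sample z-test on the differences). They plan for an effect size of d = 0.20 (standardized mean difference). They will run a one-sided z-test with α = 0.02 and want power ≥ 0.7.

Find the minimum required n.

Set Φ(δ − 2.054) = 0.7; then δ − 2.054 = Φ⁻¹(0.7) = 0.524, giving δ = 2.578.
δ = d·√n ⇒ n = (δ/d)² = (2.578 / 0.20)² = 166.17.
Round up to the next whole unit.

n = 167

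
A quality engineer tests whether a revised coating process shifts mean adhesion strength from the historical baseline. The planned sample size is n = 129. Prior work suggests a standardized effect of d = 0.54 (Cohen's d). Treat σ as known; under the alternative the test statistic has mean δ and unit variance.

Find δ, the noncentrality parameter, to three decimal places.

δ ≈ 6.133

δ = d·√n = 0.54 × √129 = 6.1332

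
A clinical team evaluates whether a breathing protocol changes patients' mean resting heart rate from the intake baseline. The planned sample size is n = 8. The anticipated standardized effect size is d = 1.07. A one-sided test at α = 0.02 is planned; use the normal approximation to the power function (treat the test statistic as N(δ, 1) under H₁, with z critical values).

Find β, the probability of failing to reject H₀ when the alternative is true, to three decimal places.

β ≈ 0.165

Noncentrality parameter: δ = d·√n = 1.07 × √8 = 3.0264
Critical value for a one-sided test at α = 0.02: z_α = 2.054.
Power = P(Z > 2.054 − δ) = Φ(0.973) = 0.8346.
Type II error: β = 1 − power = 1 − 0.8346 = 0.1654.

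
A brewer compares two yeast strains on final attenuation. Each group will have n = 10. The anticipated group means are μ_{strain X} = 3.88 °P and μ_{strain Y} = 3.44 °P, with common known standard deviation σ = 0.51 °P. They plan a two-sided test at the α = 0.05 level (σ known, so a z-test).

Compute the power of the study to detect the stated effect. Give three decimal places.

Standardized effect: d = |μ_{strain X} − μ_{strain Y}| / σ = |3.88 − 3.44| / 0.51 = 0.8627
Noncentrality parameter: δ = d·√(n/2) = 0.8627 × √(10/2) = 1.9292
Two-sided α = 0.05 → critical value z_{0.025} = 1.960.
Power = Φ(δ − 1.960) + Φ(−δ − 1.960) = Φ(-0.031) + Φ(-3.889) = 0.4877 + 0.0001 = 0.4878.

Power ≈ 0.488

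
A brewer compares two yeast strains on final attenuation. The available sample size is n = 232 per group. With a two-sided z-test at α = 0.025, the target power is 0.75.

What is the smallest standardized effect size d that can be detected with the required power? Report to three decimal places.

Required noncentrality: δ = z_{0.0125} + z_{0.25} = 2.241 + 0.674 = 2.916.
(The second rejection-region term Φ(−δ − z_{α/2}) is negligible and dropped.)
δ = d·√(n/2) ⇒ d = δ/√(n/2) = 2.916/√(232/2) = 0.2707.

d ≈ 0.271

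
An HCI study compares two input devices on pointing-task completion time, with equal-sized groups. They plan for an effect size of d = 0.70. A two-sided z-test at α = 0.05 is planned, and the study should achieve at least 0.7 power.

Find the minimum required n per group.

n = 26 per group

For power 0.7 need Φ(δ − z_{0.025}) = 0.7, so δ = z_{0.025} + z_{0.30} = 1.960 + 0.524 = 2.484.
(The Φ(−δ − z_{α/2}) term is vanishingly small for δ > 0 and is dropped in the standard sample-size formula.)
δ = d·√(n/2) ⇒ n = 2(δ/d)² = 2 × (2.484 / 0.70)² = 25.19.
Round up to the next whole unit.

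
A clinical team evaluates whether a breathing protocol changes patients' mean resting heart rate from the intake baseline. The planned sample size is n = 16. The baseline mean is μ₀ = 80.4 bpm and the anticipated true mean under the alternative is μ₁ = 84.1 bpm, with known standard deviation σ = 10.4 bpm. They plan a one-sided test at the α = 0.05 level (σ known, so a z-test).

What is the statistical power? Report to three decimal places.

Standardized effect: d = |μ₁ − μ₀| / σ = |84.1 − 80.4| / 10.4 = 0.3558
Noncentrality parameter: δ = d·√n = 0.3558 × √16 = 1.4231
Critical value for a one-sided test at α = 0.05: z_α = 1.645.
Power = Φ(δ − 1.645) = Φ(-0.222) = 0.4122.

Power ≈ 0.412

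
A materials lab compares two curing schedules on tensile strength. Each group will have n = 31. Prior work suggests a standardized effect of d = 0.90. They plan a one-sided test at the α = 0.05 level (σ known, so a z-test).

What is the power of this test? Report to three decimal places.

Noncentrality parameter: δ = d·√(n/2) = 0.90 × √(31/2) = 3.5433
One-sided α = 0.05 → critical value z_{0.05} = 1.645.
Power = Φ(δ − 1.645) = Φ(1.898) = 0.9712.

Power ≈ 0.971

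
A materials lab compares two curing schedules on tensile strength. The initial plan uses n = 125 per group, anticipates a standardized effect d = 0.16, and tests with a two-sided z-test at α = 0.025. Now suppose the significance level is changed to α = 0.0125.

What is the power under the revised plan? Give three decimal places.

Power ≈ 0.109

δ = d·√(n/2) = 0.16 × √(125/2) = 1.2649 (unchanged). New critical value: z_{0.0063} = 2.498.
Revised power = Φ(δ − 2.498) + Φ(−δ − 2.498) = Φ(-1.233) + Φ(-3.763) = 0.1088 + 0.0001 = 0.1089.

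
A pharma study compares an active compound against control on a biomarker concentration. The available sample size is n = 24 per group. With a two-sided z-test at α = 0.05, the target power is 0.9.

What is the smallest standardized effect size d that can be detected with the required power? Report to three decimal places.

Required noncentrality: δ = z_{0.025} + z_{0.10} = 1.960 + 1.282 = 3.242.
(The second rejection-region term Φ(−δ − z_{α/2}) is negligible and dropped.)
δ = d·√(n/2) ⇒ d = δ/√(n/2) = 3.242/√(24/2) = 0.9357.

d ≈ 0.936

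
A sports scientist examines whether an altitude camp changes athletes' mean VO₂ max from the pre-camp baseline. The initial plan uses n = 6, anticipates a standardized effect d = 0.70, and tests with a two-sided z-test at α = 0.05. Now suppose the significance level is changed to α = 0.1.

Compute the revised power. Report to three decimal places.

δ = d·√n = 0.70 × √6 = 1.7146 (unchanged). New critical value: z_{0.05} = 1.645.
Revised power = Φ(δ − 1.645) + Φ(−δ − 1.645) = Φ(0.070) + Φ(-3.359) = 0.5278 + 0.0004 = 0.5282.

Power ≈ 0.528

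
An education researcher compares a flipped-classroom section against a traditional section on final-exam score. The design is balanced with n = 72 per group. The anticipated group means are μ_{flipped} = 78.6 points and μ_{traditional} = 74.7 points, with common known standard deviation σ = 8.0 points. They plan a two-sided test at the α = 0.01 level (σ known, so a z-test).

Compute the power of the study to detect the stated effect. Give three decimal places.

Power ≈ 0.637

Standardized effect: d = |μ_{flipped} − μ_{traditional}| / σ = |78.6 − 74.7| / 8.0 = 0.4875
Noncentrality parameter: λ = d·√(n/2) = 0.4875 × √(72/2) = 2.9250
Critical value for a two-sided test at α = 0.01: z_{α/2} = 2.576.
Power = Φ(λ − 2.576) + Φ(−λ − 2.576) = Φ(0.349) + Φ(-5.501) = 0.6365 + 0.0000 = 0.6365.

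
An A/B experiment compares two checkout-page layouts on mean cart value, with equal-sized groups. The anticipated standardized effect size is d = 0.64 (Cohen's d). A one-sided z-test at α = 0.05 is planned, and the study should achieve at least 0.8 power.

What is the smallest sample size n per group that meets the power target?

n = 31 per group

Set Φ(δ − 1.645) = 0.8; then δ − 1.645 = Φ⁻¹(0.8) = 0.842, giving δ = 2.486.
δ = d·√(n/2) ⇒ n = 2(δ/d)² = 2 × (2.486 / 0.64)² = 30.19.
Rounding up, n = 31 per group.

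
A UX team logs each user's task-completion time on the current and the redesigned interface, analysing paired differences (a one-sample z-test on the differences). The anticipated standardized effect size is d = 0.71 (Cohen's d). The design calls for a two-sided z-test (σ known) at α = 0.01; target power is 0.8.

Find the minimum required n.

For power 0.8 need Φ(δ − z_{0.005}) = 0.8, so δ = z_{0.005} + z_{0.20} = 2.576 + 0.842 = 3.417.
(Ignoring the negligible lower-tail rejection probability gives the usual closed-form inversion.)
δ = d·√n ⇒ n = (δ/d)² = (3.417 / 0.71)² = 23.17.
Rounding up, n = 24.

n = 24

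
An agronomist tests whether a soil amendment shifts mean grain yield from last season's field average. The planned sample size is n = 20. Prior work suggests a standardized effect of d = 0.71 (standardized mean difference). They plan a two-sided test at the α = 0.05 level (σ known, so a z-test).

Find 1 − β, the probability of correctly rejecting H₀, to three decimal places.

Power ≈ 0.888

Noncentrality parameter: δ = d·√n = 0.71 × √20 = 3.1752
Two-sided α = 0.05 → critical value z_{0.025} = 1.960.
Power = Φ(δ − 1.960) + Φ(−δ − 1.960) = Φ(1.215) + Φ(-5.135) = 0.8879 + 0.0000 = 0.8879.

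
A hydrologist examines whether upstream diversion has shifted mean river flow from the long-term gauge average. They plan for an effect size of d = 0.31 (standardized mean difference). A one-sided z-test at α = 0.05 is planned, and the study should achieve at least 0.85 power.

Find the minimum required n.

For power 0.85 need Φ(δ − z_{0.05}) = 0.85, so δ = z_{0.05} + z_{0.15} = 1.645 + 1.036 = 2.681.
δ = d·√n ⇒ n = (δ/d)² = (2.681 / 0.31)² = 74.81.
Round up to the next whole unit.

n = 75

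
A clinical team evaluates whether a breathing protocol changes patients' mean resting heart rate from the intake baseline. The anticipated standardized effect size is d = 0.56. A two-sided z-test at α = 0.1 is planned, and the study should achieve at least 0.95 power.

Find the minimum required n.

n = 35

Set Φ(δ − 1.645) = 0.95; then δ − 1.645 = Φ⁻¹(0.95) = 1.645, giving δ = 3.290.
(Ignoring the negligible lower-tail rejection probability gives the usual closed-form inversion.)
δ = d·√n ⇒ n = (δ/d)² = (3.290 / 0.56)² = 34.51.
Round up to the next whole unit.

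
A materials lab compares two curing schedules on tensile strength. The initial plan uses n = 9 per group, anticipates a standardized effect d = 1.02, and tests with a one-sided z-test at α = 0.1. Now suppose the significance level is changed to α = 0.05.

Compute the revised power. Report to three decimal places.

Power ≈ 0.698

δ = d·√(n/2) = 1.02 × √(9/2) = 2.1637 (unchanged). New critical value: z_{0.05} = 1.645.
Revised power = Φ(δ − 1.645) = Φ(0.519) = 0.6981.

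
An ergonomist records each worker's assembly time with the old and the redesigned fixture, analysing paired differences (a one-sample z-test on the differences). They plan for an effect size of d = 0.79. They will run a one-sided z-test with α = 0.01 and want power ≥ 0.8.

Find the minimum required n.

n = 17

Set Φ(δ − 2.326) = 0.8; then δ − 2.326 = Φ⁻¹(0.8) = 0.842, giving δ = 3.168.
δ = d·√n ⇒ n = (δ/d)² = (3.168 / 0.79)² = 16.08.
Round up to the next whole unit.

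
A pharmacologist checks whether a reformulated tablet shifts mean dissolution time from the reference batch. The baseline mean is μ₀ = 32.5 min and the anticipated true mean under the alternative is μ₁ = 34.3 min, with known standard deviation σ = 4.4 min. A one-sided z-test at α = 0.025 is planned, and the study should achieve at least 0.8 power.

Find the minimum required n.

Standardized effect: d = |μ₁ − μ₀| / σ = |34.3 − 32.5| / 4.4 = 0.4091
For power 0.8 need Φ(δ − z_{0.025}) = 0.8, so δ = z_{0.025} + z_{0.20} = 1.960 + 0.842 = 2.802.
δ = d·√n ⇒ n = (δ/d)² = (2.802 / 0.4091)² = 46.90.
Round up to the next whole unit.

n = 47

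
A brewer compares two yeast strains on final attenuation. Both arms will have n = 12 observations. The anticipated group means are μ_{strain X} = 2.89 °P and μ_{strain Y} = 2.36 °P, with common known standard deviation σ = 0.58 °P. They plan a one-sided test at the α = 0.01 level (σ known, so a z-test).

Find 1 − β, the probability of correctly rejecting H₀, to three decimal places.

Power ≈ 0.465

Standardized effect: d = |μ_{strain X} − μ_{strain Y}| / σ = |2.89 − 2.36| / 0.58 = 0.9138
Noncentrality parameter: δ = d·√(n/2) = 0.9138 × √(12/2) = 2.2383
Critical value for a one-sided test at α = 0.01: z_α = 2.326.
Power = P(Z > 2.326 − δ) = Φ(-0.088) = 0.4649.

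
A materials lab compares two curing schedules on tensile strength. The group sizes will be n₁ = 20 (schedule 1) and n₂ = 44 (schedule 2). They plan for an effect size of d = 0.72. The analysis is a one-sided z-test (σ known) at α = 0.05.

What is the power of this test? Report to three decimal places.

Noncentrality parameter: δ = d / √(1/n₁ + 1/n₂) = 0.72 / √(1/20 + 1/44) = 2.6698
One-sided α = 0.05 → critical value z_{0.05} = 1.645.
Power = P(Z > 1.645 − δ) = Φ(1.025) = 0.8473.

Power ≈ 0.847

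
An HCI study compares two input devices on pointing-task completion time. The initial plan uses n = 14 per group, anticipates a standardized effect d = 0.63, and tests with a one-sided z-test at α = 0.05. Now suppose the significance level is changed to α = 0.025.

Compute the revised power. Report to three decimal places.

δ = d·√(n/2) = 0.63 × √(14/2) = 1.6668 (unchanged). New critical value: z_{0.025} = 1.960.
Revised power = P(Z > 1.960 − δ) = Φ(-0.293) = 0.3847.

Power ≈ 0.385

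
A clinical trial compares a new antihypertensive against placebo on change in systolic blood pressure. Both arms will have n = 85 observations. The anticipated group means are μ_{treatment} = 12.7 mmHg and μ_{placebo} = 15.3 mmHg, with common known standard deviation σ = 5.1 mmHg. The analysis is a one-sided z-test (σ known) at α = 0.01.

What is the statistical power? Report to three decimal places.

Power ≈ 0.841

Standardized effect: d = |μ_{treatment} − μ_{placebo}| / σ = |12.7 − 15.3| / 5.1 = 0.5098
Noncentrality parameter: δ = d·√(n/2) = 0.5098 × √(85/2) = 3.3235
One-sided α = 0.01 → critical value z_{0.01} = 2.326.
Power = P(Z > 2.326 − δ) = Φ(0.997) = 0.8407.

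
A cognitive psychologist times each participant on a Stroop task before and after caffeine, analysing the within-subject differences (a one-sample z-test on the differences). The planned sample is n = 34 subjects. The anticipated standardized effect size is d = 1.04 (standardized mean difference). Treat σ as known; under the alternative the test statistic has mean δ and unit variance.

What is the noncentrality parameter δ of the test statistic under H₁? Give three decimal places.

δ ≈ 6.064

The noncentrality parameter scales effect size by the design's sample-size factor: δ = d·√n = 1.04 × √34 = 6.0642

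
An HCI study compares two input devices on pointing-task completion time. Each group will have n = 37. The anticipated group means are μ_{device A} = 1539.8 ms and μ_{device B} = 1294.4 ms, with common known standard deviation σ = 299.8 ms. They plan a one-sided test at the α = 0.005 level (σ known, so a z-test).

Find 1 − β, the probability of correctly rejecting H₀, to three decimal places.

Power ≈ 0.828

Standardized effect: d = |μ_{device A} − μ_{device B}| / σ = |1539.8 − 1294.4| / 299.8 = 0.8185
Noncentrality parameter: δ = d·√(n/2) = 0.8185 × √(37/2) = 3.5207
Critical value for a one-sided test at α = 0.005: z_α = 2.576.
Power = Φ(δ − 2.576) = Φ(0.945) = 0.8276.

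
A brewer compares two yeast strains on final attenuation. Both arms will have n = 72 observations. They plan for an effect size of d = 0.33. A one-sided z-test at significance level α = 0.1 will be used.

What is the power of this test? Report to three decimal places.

Power ≈ 0.758

Noncentrality parameter: δ = d·√(n/2) = 0.33 × √(72/2) = 1.9800
Critical value for a one-sided test at α = 0.1: z_α = 1.282.
Power = Φ(δ − 1.282) = Φ(0.698) = 0.7576.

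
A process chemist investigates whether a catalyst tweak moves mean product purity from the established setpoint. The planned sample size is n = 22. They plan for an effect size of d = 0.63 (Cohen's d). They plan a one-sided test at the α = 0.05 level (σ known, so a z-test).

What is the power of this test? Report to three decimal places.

Power ≈ 0.905

Noncentrality parameter: δ = d·√n = 0.63 × √22 = 2.9550
One-sided α = 0.05 → critical value z_{0.05} = 1.645.
Power = Φ(δ − 1.645) = Φ(1.310) = 0.9049.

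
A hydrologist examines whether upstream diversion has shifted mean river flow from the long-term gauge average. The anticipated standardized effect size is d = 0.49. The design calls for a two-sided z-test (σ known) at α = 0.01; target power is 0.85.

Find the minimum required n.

n = 55

For power 0.85 need Φ(δ − z_{0.005}) = 0.85, so δ = z_{0.005} + z_{0.15} = 2.576 + 1.036 = 3.612.
(For δ > 0 the lower-tail rejection region contributes negligibly to power, so the one-term inversion is standard.)
δ = d·√n ⇒ n = (δ/d)² = (3.612 / 0.49)² = 54.35.
Rounding up, n = 55.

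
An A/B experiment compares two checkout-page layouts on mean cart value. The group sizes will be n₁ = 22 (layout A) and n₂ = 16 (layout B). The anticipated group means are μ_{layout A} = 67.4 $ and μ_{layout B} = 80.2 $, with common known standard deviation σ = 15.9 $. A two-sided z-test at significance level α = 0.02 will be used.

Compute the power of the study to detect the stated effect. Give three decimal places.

Standardized effect: d = |μ_{layout A} − μ_{layout B}| / σ = |67.4 − 80.2| / 15.9 = 0.8050
Noncentrality parameter: λ = d / √(1/n₁ + 1/n₂) = 0.8050 / √(1/22 + 1/16) = 2.4501
Two-sided α = 0.02 → critical value z_{0.01} = 2.326.
Power = Φ(λ − 2.326) + Φ(−λ − 2.326) = Φ(0.124) + Φ(-4.776) = 0.5493 + 0.0000 = 0.5493.

Power ≈ 0.549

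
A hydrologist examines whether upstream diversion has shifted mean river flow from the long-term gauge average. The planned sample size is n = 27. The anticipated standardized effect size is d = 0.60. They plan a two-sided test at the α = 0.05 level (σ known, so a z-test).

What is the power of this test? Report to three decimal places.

Noncentrality parameter: δ = d·√n = 0.60 × √27 = 3.1177
Two-sided α = 0.05 → critical value z_{0.025} = 1.960.
Power = Φ(δ − 1.960) + Φ(−δ − 1.960) = Φ(1.158) + Φ(-5.078) = 0.8765 + 0.0000 = 0.8765.

Power ≈ 0.877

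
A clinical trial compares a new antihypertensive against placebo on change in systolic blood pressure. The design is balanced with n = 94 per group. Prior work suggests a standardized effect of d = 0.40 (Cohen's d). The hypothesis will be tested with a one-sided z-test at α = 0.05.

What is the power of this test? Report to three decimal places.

Noncentrality parameter: δ = d·√(n/2) = 0.40 × √(94/2) = 2.7423
Critical value for a one-sided test at α = 0.05: z_α = 1.645.
Power = P(Z > 1.645 − δ) = Φ(1.097) = 0.8638.

Power ≈ 0.864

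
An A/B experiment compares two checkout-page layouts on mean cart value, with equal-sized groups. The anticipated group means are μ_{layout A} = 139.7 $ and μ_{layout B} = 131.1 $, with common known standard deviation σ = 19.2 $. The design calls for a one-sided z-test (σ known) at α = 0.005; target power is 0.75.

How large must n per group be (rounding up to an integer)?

Standardized effect: d = |μ_{layout A} − μ_{layout B}| / σ = |139.7 − 131.1| / 19.2 = 0.4479
For power 0.75 need Φ(δ − z_{0.005}) = 0.75, so δ = z_{0.005} + z_{0.25} = 2.576 + 0.674 = 3.250.
δ = d·√(n/2) ⇒ n = 2(δ/d)² = 2 × (3.250 / 0.4479)² = 105.31.
Round up to the next whole unit.

n = 106 per group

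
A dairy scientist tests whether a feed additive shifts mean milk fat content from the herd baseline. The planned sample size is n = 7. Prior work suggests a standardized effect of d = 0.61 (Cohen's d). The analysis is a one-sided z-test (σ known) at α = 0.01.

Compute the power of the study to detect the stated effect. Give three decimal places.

Power ≈ 0.238

Noncentrality parameter: δ = d·√n = 0.61 × √7 = 1.6139
One-sided α = 0.01 → critical value z_{0.01} = 2.326.
Power = P(Z > 2.326 − δ) = Φ(-0.712) = 0.2381.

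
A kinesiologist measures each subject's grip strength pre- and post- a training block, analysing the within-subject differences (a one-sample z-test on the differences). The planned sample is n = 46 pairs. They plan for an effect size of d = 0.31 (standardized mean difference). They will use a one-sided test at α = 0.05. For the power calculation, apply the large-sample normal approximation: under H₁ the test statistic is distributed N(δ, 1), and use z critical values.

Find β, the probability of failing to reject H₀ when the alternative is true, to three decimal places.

Noncentrality parameter: δ = d·√n = 0.31 × √46 = 2.1025
One-sided α = 0.05 → critical value z_{0.05} = 1.645.
Power = P(Z > 1.645 − δ) = Φ(0.458) = 0.6764.
Type II error: β = 1 − power = 1 − 0.6764 = 0.3236.

β ≈ 0.324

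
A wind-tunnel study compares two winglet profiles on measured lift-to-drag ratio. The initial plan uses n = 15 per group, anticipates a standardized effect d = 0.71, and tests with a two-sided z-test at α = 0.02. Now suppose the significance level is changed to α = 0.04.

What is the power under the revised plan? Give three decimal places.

δ = d·√(n/2) = 0.71 × √(15/2) = 1.9444 (unchanged). New critical value: z_{0.02} = 2.054.
Revised power = Φ(δ − 2.054) + Φ(−δ − 2.054) = Φ(-0.109) + Φ(-3.998) = 0.4565 + 0.0000 = 0.4565.

Power ≈ 0.457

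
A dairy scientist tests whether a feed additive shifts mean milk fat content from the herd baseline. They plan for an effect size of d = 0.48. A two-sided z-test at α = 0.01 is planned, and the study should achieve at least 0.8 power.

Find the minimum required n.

n = 51

For power 0.8 need Φ(δ − z_{0.005}) = 0.8, so δ = z_{0.005} + z_{0.20} = 2.576 + 0.842 = 3.417.
(Ignoring the negligible lower-tail rejection probability gives the usual closed-form inversion.)
δ = d·√n ⇒ n = (δ/d)² = (3.417 / 0.48)² = 50.69.
Round up to the next whole unit.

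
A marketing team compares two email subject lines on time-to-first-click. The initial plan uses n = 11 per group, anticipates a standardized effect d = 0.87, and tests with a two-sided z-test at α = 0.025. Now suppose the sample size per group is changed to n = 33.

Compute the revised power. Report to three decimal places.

With n = 33 per group: δ = d·√(n/2) = 0.87 × √(33/2) = 3.5340. Critical value z_{0.0125} = 2.241.
Revised power = Φ(δ − 2.241) + Φ(−δ − 2.241) = Φ(1.293) + Φ(-5.775) = 0.9019 + 0.0000 = 0.9019.

Power ≈ 0.902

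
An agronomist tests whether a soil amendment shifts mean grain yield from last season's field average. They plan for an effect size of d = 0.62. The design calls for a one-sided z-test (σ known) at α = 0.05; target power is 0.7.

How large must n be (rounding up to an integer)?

Set Φ(δ − 1.645) = 0.7; then δ − 1.645 = Φ⁻¹(0.7) = 0.524, giving δ = 2.169.
δ = d·√n ⇒ n = (δ/d)² = (2.169 / 0.62)² = 12.24.
Round up to the next whole unit.

n = 13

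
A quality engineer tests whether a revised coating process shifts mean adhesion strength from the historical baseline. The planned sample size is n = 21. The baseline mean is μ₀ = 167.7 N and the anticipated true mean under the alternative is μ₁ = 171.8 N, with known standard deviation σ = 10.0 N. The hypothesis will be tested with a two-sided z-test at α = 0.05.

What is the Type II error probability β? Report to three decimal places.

β ≈ 0.532

Standardized effect: d = |μ₁ − μ₀| / σ = |171.8 − 167.7| / 10.0 = 0.4100
Noncentrality parameter: δ = d·√n = 0.4100 × √21 = 1.8789
Critical value for a two-sided test at α = 0.05: z_{α/2} = 1.960.
Power = Φ(δ − 1.960) + Φ(−δ − 1.960) = Φ(-0.081) + Φ(-3.839) = 0.4677 + 0.0001 = 0.4677.
Type II error: β = 1 − power = 1 − 0.4677 = 0.5323.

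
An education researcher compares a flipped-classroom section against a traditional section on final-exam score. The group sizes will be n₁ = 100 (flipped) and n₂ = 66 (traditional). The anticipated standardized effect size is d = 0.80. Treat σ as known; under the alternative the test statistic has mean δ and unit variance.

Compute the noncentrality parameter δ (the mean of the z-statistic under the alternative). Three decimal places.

δ ≈ 5.044

The noncentrality parameter scales effect size by the design's sample-size factor: δ = d / √(1/n₁ + 1/n₂) = 0.80 / √(1/100 + 1/66) = 5.0444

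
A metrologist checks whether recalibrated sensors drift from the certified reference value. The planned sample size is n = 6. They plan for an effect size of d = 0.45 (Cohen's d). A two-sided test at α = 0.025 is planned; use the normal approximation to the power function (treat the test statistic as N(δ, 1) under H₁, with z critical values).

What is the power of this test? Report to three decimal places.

Noncentrality parameter: δ = d·√n = 0.45 × √6 = 1.1023
Critical value for a two-sided test at α = 0.025: z_{α/2} = 2.241.
Power = Φ(δ − 2.241) + Φ(−δ − 2.241) = Φ(-1.139) + Φ(-3.344) = 0.1273 + 0.0004 = 0.1277.

Power ≈ 0.128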